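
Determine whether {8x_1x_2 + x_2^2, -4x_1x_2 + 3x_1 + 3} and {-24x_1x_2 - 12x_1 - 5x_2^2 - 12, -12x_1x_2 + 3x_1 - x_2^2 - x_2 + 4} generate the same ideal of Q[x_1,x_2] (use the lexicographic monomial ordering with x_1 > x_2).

Two ideals are equal iff their reduced Gröbner bases coincide (the reduced basis is unique for a fixed ordering).
Buchberger on the first generating set:
f_1 = 8x_1x_2 + x_2^2, LT = x_1x_2.
f_2 = -4x_1x_2 + 3x_1 + 3, LT = x_1x_2.

S(f_1,f_2): lcm = x_1x_2. S = 3/4x_1 + 1/8x_2^2 + 3/4.
  reduce S modulo (f_1, f_2):
  remainder 3/4x_1 + 1/8x_2^2 + 3/4 ≠ 0; add g_3 = 3/4x_1 + 1/8x_2^2 + 3/4 to the basis.

S(f_1,g_3): lcm = x_1x_2. S = -1/6x_2^3 + 1/8x_2^2 - x_2.
  reduce S modulo (f_1, f_2, g_3):
  remainder -1/6x_2^3 + 1/8x_2^2 - x_2 ≠ 0; add g_4 = -1/6x_2^3 + 1/8x_2^2 - x_2 to the basis.

The other S-polynomials (S(f_2,g_3), S(f_1,g_4), S(f_2,g_4), S(g_3,g_4)) all reduce to 0 modulo the current basis, so we have a Gröbner basis.
Inter-reduce: drop elements whose leading term is divisible by another's, tail-reduce, and make monic.
Reduced Gröbner basis: {x_1 + 1/6x_2^2 + 1, x_2^3 - 3/4x_2^2 + 6x_2}.

Buchberger on the second generating set:
h_1 = -24x_1x_2 - 12x_1 - 5x_2^2 - 12, LT = x_1x_2.
h_2 = -12x_1x_2 + 3x_1 - x_2^2 - x_2 + 4, LT = x_1x_2.

S(h_1,h_2): lcm = x_1x_2. S = 3/4x_1 + 1/8x_2^2 - 1/12x_2 + 5/6.
  reduce S modulo (h_1, h_2):
  remainder 3/4x_1 + 1/8x_2^2 - 1/12x_2 + 5/6 ≠ 0; add k_3 = 3/4x_1 + 1/8x_2^2 - 1/12x_2 + 5/6 to the basis.

S(h_1,k_3): lcm = x_1x_2. S = 1/2x_1 - 1/6x_2^3 + 23/72x_2^2 - 10/9x_2 + 1/2.
  reduce S modulo (h_1, h_2, k_3):
  remainder -1/6x_2^3 + 17/72x_2^2 - 19/18x_2 - 1/18 ≠ 0; add k_4 = -1/6x_2^3 + 17/72x_2^2 - 19/18x_2 - 1/18 to the basis.

The other S-polynomials (S(h_2,k_3), S(h_1,k_4), S(h_2,k_4), S(k_3,k_4)) all reduce to 0 modulo the current basis, so we have a Gröbner basis.
Inter-reduce: drop elements whose leading term is divisible by another's, tail-reduce, and make monic.
Reduced Gröbner basis: {x_1 + 1/6x_2^2 - 1/9x_2 + 10/9, x_2^3 - 17/12x_2^2 + 19/3x_2 + 1/3}.

These differ, so the ideals are not equal.

No, the ideals differ.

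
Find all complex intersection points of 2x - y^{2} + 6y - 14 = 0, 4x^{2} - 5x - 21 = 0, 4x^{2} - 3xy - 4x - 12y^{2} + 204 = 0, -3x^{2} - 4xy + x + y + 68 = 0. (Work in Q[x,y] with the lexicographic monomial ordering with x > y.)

Compute a lex Gröbner basis by Buchberger's algorithm.
f_1 = 2x - y^{2} + 6y - 14, LT = x.
f_2 = 4x^{2} - 5x - 21, LT = x^{2}.
f_3 = 4x^{2} - 3xy - 4x - 12y^{2} + 204, LT = x^{2}.
f_4 = -3x^{2} - 4xy + x + y + 68, LT = x^{2}.

S(f_1,f_2): lcm = x^{2}. S = -\tfrac{1}{2}xy^{2} + 3xy - \tfrac{23}{4}x + \tfrac{21}{4}.
  leading term xy^{2}: subtract (-\tfrac{1}{4}y^{2})·f_1 from -\tfrac{1}{2}xy^{2} + 3xy - \tfrac{23}{4}x + \tfrac{21}{4} → 3xy - \tfrac{23}{4}x - \tfrac{1}{4}y^{4} + \tfrac{3}{2}y^{3} - \tfrac{7}{2}y^{2} + \tfrac{21}{4}
  leading term xy: subtract (\tfrac{3}{2}y)·f_1 from 3xy - \tfrac{23}{4}x - \tfrac{1}{4}y^{4} + \tfrac{3}{2}y^{3} - \tfrac{7}{2}y^{2} + \tfrac{21}{4} → -\tfrac{23}{4}x - \tfrac{1}{4}y^{4} + 3y^{3} - \tfrac{25}{2}y^{2} + 21y + \tfrac{21}{4}
  leading term x: subtract (-\tfrac{23}{8})·f_1 from -\tfrac{23}{4}x - \tfrac{1}{4}y^{4} + 3y^{3} - \tfrac{25}{2}y^{2} + 21y + \tfrac{21}{4} → -\tfrac{1}{4}y^{4} + 3y^{3} - \tfrac{123}{8}y^{2} + \tfrac{153}{4}y - 35
  leading term y^{4}: no divisor's leading term divides it; move -\tfrac{1}{4}y^{4} to the remainder.
  leading term y^{3}: no divisor's leading term divides it; move 3y^{3} to the remainder.
  leading term y^{2}: no divisor's leading term divides it; move -\tfrac{123}{8}y^{2} to the remainder.
  leading term y: no divisor's leading term divides it; move \tfrac{153}{4}y to the remainder.
  leading term 1: no divisor's leading term divides it; move -35 to the remainder.
  remainder -\tfrac{1}{4}y^{4} + 3y^{3} - \tfrac{123}{8}y^{2} + \tfrac{153}{4}y - 35 ≠ 0; add h_5 = -\tfrac{1}{4}y^{4} + 3y^{3} - \tfrac{123}{8}y^{2} + \tfrac{153}{4}y - 35 to the basis.

S(f_1,f_3): lcm = x^{2}. S = -\tfrac{1}{2}xy^{2} + \tfrac{15}{4}xy - 6x + 3y^{2} - 51.
  leading term xy^{2}: subtract (-\tfrac{1}{4}y^{2})·f_1 from -\tfrac{1}{2}xy^{2} + \tfrac{15}{4}xy - 6x + 3y^{2} - 51 → \tfrac{15}{4}xy - 6x - \tfrac{1}{4}y^{4} + \tfrac{3}{2}y^{3} - \tfrac{1}{2}y^{2} - 51
  leading term xy: subtract (\tfrac{15}{8}y)·f_1 from \tfrac{15}{4}xy - 6x - \tfrac{1}{4}y^{4} + \tfrac{3}{2}y^{3} - \tfrac{1}{2}y^{2} - 51 → -6x - \tfrac{1}{4}y^{4} + \tfrac{27}{8}y^{3} - \tfrac{47}{4}y^{2} + \tfrac{105}{4}y - 51
  leading term x: subtract (-3)·f_1 from -6x - \tfrac{1}{4}y^{4} + \tfrac{27}{8}y^{3} - \tfrac{47}{4}y^{2} + \tfrac{105}{4}y - 51 → -\tfrac{1}{4}y^{4} + \tfrac{27}{8}y^{3} - \tfrac{59}{4}y^{2} + \tfrac{177}{4}y - 93
  leading term y^{4}: subtract (1)·h_5 from -\tfrac{1}{4}y^{4} + \tfrac{27}{8}y^{3} - \tfrac{59}{4}y^{2} + \tfrac{177}{4}y - 93 → \tfrac{3}{8}y^{3} + \tfrac{5}{8}y^{2} + 6y - 58
  leading term y^{3}: no divisor's leading term divides it; move \tfrac{3}{8}y^{3} to the remainder.
  leading term y^{2}: no divisor's leading term divides it; move \tfrac{5}{8}y^{2} to the remainder.
  leading term y: no divisor's leading term divides it; move 6y to the remainder.
  leading term 1: no divisor's leading term divides it; move -58 to the remainder.
  remainder \tfrac{3}{8}y^{3} + \tfrac{5}{8}y^{2} + 6y - 58 ≠ 0; add h_6 = \tfrac{3}{8}y^{3} + \tfrac{5}{8}y^{2} + 6y - 58 to the basis.

S(f_1,f_4): lcm = x^{2}. S = -\tfrac{1}{2}xy^{2} + \tfrac{5}{3}xy - \tfrac{20}{3}x + \tfrac{1}{3}y + \tfrac{68}{3}.
  leading term xy^{2}: subtract (-\tfrac{1}{4}y^{2})·f_1 from -\tfrac{1}{2}xy^{2} + \tfrac{5}{3}xy - \tfrac{20}{3}x + \tfrac{1}{3}y + \tfrac{68}{3} → \tfrac{5}{3}xy - \tfrac{20}{3}x - \tfrac{1}{4}y^{4} + \tfrac{3}{2}y^{3} - \tfrac{7}{2}y^{2} + \tfrac{1}{3}y + \tfrac{68}{3}
  leading term xy: subtract (\tfrac{5}{6}y)·f_1 from \tfrac{5}{3}xy - \tfrac{20}{3}x - \tfrac{1}{4}y^{4} + \tfrac{3}{2}y^{3} - \tfrac{7}{2}y^{2} + \tfrac{1}{3}y + \tfrac{68}{3} → -\tfrac{20}{3}x - \tfrac{1}{4}y^{4} + \tfrac{7}{3}y^{3} - \tfrac{17}{2}y^{2} + 12y + \tfrac{68}{3}
  leading term x: subtract (-\tfrac{10}{3})·f_1 from -\tfrac{20}{3}x - \tfrac{1}{4}y^{4} + \tfrac{7}{3}y^{3} - \tfrac{17}{2}y^{2} + 12y + \tfrac{68}{3} → -\tfrac{1}{4}y^{4} + \tfrac{7}{3}y^{3} - \tfrac{71}{6}y^{2} + 32y - 24
  leading term y^{4}: subtract (1)·h_5 from -\tfrac{1}{4}y^{4} + \tfrac{7}{3}y^{3} - \tfrac{71}{6}y^{2} + 32y - 24 → -\tfrac{2}{3}y^{3} + \tfrac{85}{24}y^{2} - \tfrac{25}{4}y + 11
  leading term y^{3}: subtract (-\tfrac{16}{9})·h_6 from -\tfrac{2}{3}y^{3} + \tfrac{85}{24}y^{2} - \tfrac{25}{4}y + 11 → \tfrac{335}{72}y^{2} + \tfrac{53}{12}y - \tfrac{829}{9}
  leading term y^{2}: no divisor's leading term divides it; move \tfrac{335}{72}y^{2} to the remainder.
  leading term y: no divisor's leading term divides it; move \tfrac{53}{12}y to the remainder.
  leading term 1: no divisor's leading term divides it; move -\tfrac{829}{9} to the remainder.
  remainder \tfrac{335}{72}y^{2} + \tfrac{53}{12}y - \tfrac{829}{9} ≠ 0; add h_7 = \tfrac{335}{72}y^{2} + \tfrac{53}{12}y - \tfrac{829}{9} to the basis.

S(h_5,h_6): lcm = y^{4}. S = -\tfrac{41}{3}y^{3} + \tfrac{91}{2}y^{2} + \tfrac{5}{3}y + 140.
  leading term y^{3}: subtract (-\tfrac{328}{9})·h_6 from -\tfrac{41}{3}y^{3} + \tfrac{91}{2}y^{2} + \tfrac{5}{3}y + 140 → \tfrac{1229}{18}y^{2} + \tfrac{661}{3}y - \tfrac{17764}{9}
  leading term y^{2}: subtract (\tfrac{4916}{335})·h_7 from \tfrac{1229}{18}y^{2} + \tfrac{661}{3}y - \tfrac{17764}{9} → \tfrac{156298}{1005}y - \tfrac{625192}{1005}
  leading term y: no divisor's leading term divides it; move \tfrac{156298}{1005}y to the remainder.
  leading term 1: no divisor's leading term divides it; move -\tfrac{625192}{1005} to the remainder.
  remainder \tfrac{156298}{1005}y - \tfrac{625192}{1005} ≠ 0; add h_8 = \tfrac{156298}{1005}y - \tfrac{625192}{1005} to the basis.

The other S-polynomials (S(f_2,f_3), S(f_2,f_4), S(f_3,f_4), S(f_1,h_5), S(f_2,h_5), S(f_3,h_5), S(f_4,h_5), S(f_1,h_6), S(f_2,h_6), S(f_3,h_6), S(f_4,h_6), S(f_1,h_7), S(f_2,h_7), S(f_3,h_7), S(f_4,h_7), S(h_5,h_7), S(h_6,h_7), S(f_1,h_8), S(f_2,h_8), S(f_3,h_8), S(f_4,h_8), S(h_5,h_8), S(h_6,h_8), S(h_7,h_8)) all reduce to 0 modulo the current basis, so we have a Gröbner basis.
Inter-reduce: drop elements whose leading term is divisible by another's, tail-reduce, and make monic.
Reduced Gröbner basis: {x - 3, y - 4}.

Elimination: the polynomial y - 4 lies in the elimination ideal for y, so y ∈ {4}. For each such y, the remaining basis elements (now univariate) give the rest of the solution.
  y = 4: the earlier basis element becomes x - 3 = 0, giving x = 3 — point (3, 4).
Check: every point annihilates each of the original generators.

{(3, 4)}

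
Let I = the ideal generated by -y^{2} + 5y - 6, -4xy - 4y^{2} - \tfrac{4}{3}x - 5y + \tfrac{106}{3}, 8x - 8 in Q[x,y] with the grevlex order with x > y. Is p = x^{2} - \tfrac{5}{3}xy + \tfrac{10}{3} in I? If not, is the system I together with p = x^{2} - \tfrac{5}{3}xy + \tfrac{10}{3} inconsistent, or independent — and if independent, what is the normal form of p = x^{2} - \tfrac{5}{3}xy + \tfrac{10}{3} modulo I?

First compute the reduced Gröbner basis of I by Buchberger's algorithm.
f_1 = -y^{2} + 5y - 6, LT = y^{2}.
f_2 = -4xy - 4y^{2} - \tfrac{4}{3}x - 5y + \tfrac{106}{3}, LT = xy.
f_3 = 8x - 8, LT = x.

S(f_1,f_2): lcm = xy^{2}. S = -y^{3} - \tfrac{16}{3}xy - \tfrac{5}{4}y^{2} + 6x + \tfrac{53}{6}y.
  leading term y^{3}: subtract (y)·f_1 from -y^{3} - \tfrac{16}{3}xy - \tfrac{5}{4}y^{2} + 6x + \tfrac{53}{6}y → -\tfrac{16}{3}xy - \tfrac{25}{4}y^{2} + 6x + \tfrac{89}{6}y
  leading term xy: subtract (\tfrac{4}{3})·f_2 from -\tfrac{16}{3}xy - \tfrac{25}{4}y^{2} + 6x + \tfrac{89}{6}y → -\tfrac{11}{12}y^{2} + \tfrac{70}{9}x + \tfrac{43}{2}y - \tfrac{424}{9}
  leading term y^{2}: subtract (\tfrac{11}{12})·f_1 from -\tfrac{11}{12}y^{2} + \tfrac{70}{9}x + \tfrac{43}{2}y - \tfrac{424}{9} → \tfrac{70}{9}x + \tfrac{203}{12}y - \tfrac{749}{18}
  leading term x: subtract (\tfrac{35}{36})·f_3 from \tfrac{70}{9}x + \tfrac{203}{12}y - \tfrac{749}{18} → \tfrac{203}{12}y - \tfrac{203}{6}
  leading term y: no divisor's leading term divides it; move \tfrac{203}{12}y to the remainder.
  leading term 1: no divisor's leading term divides it; move -\tfrac{203}{6} to the remainder.
  remainder \tfrac{203}{12}y - \tfrac{203}{6} ≠ 0; add h_4 = \tfrac{203}{12}y - \tfrac{203}{6} to the basis.

The other S-polynomials (S(f_1,f_3), S(f_2,f_3), S(f_1,h_4), S(f_2,h_4), S(f_3,h_4)) all reduce to 0 modulo the current basis, so we have a Gröbner basis.
Inter-reduce: drop elements whose leading term is divisible by another's, tail-reduce, and make monic.
Reduced Gröbner basis: {x - 1, y - 2}.
Label its elements g_1 = x - 1, g_2 = y - 2.

Reduce p = x^{2} - \tfrac{5}{3}xy + \tfrac{10}{3} modulo G:
  leading term x^{2}: subtract (x)·g_1 from x^{2} - \tfrac{5}{3}xy + \tfrac{10}{3} → -\tfrac{5}{3}xy + x + \tfrac{10}{3}
  leading term xy: subtract (-\tfrac{5}{3}y)·g_1 from -\tfrac{5}{3}xy + x + \tfrac{10}{3} → x - \tfrac{5}{3}y + \tfrac{10}{3}
  leading term x: subtract (1)·g_1 from x - \tfrac{5}{3}y + \tfrac{10}{3} → -\tfrac{5}{3}y + \tfrac{13}{3}
  leading term y: subtract (-\tfrac{5}{3})·g_2 from -\tfrac{5}{3}y + \tfrac{13}{3} → 1
  leading term 1: no divisor's leading term divides it; move 1 to the remainder.
  normal form = 1.
The normal form is nonzero, so p ∉ I. Since p minus its normal form lies in I, I + (p) = I + (r) where r = 1; decide whether this ideal is the whole ring.
Here r = 1 is a nonzero constant, hence a unit: 1 ∈ I + (p), the Gröbner basis of I + (p) is {1}, and the enlarged system has no common solution — adjoining p is inconsistent.

The remainder on division by a Gröbner basis is unique — it is the normal form.

Adjoining x^{2} - \tfrac{5}{3}xy + \tfrac{10}{3} makes the ideal the whole ring: the system is inconsistent.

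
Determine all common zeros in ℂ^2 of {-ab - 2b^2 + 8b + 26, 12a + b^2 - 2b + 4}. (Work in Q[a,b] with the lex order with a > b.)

{(-1, -2), (-53/3 + 13*sqrt(10)/3, 14 - 2*sqrt(10)), (-53/3 - 13*sqrt(10)/3, 2*sqrt(10) + 14)}

Compute a lex Gröbner basis by Buchberger's algorithm.
f_1 = -ab - 2b^2 + 8b + 26, LT = ab.
f_2 = 12a + b^2 - 2b + 4, LT = a.

S(f_1,f_2): lcm = ab. S = -1/12b^3 + 13/6b^2 - 25/3b - 26.
  reduce S modulo (f_1, f_2):
  remainder -1/12b^3 + 13/6b^2 - 25/3b - 26 ≠ 0; add h_3 = -1/12b^3 + 13/6b^2 - 25/3b - 26 to the basis.

The other S-polynomials (S(f_1,h_3), S(f_2,h_3)) all reduce to 0 modulo the current basis, so we have a Gröbner basis.
Inter-reduce: drop elements whose leading term is divisible by another's, tail-reduce, and make monic.
Reduced Gröbner basis: {a + 1/12b^2 - 1/6b + 1/3, b^3 - 26b^2 + 100b + 312}.

Since the basis is lex-ordered, b^3 - 26b^2 + 100b + 312 is univariate in b. Its roots are {-2, 14 - 2*sqrt(10), 2*sqrt(10) + 14}. Back-substituting each root into the other basis elements fixes the other coordinates.
  b = -2: the earlier basis element becomes a + 1 = 0, giving a = -1 — point (-1, -2).
  b = 14 - 2*sqrt(10): the earlier basis element becomes a - 13*sqrt(10)/3 + 53/3 = 0, giving a = -53/3 + 13*sqrt(10)/3 — point (-53/3 + 13*sqrt(10)/3, 14 - 2*sqrt(10)).
  b = 2*sqrt(10) + 14: the earlier basis element becomes a + 13*sqrt(10)/3 + 53/3 = 0, giving a = -53/3 - 13*sqrt(10)/3 — point (-53/3 - 13*sqrt(10)/3, 2*sqrt(10) + 14).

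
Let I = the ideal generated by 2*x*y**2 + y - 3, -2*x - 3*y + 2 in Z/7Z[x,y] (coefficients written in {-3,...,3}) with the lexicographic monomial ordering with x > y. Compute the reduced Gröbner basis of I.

G = {x - 2*y - 1, y**3 - 3*y**2 + 2*y + 1}

f_1 = 2*x*y**2 + y - 3, LT = x*y**2.
f_2 = -2*x - 3*y + 2, LT = x.

S(f_1,f_2): lcm = x*y**2. S = 2*y**3 + y**2 - 3*y + 2.
  leading term y**3: no divisor's leading term divides it; move 2*y**3 to the remainder.
  leading term y**2: no divisor's leading term divides it; move y**2 to the remainder.
  leading term y: no divisor's leading term divides it; move -3*y to the remainder.
  leading term 1: no divisor's leading term divides it; move 2 to the remainder.
  remainder 2*y**3 + y**2 - 3*y + 2 ≠ 0; add g_3 = 2*y**3 + y**2 - 3*y + 2 to the basis.

The other S-polynomials (S(f_1,g_3), S(f_2,g_3)) all reduce to 0 modulo the current basis, so we have a Gröbner basis.
Inter-reduce: drop elements whose leading term is divisible by another's, tail-reduce, and make monic.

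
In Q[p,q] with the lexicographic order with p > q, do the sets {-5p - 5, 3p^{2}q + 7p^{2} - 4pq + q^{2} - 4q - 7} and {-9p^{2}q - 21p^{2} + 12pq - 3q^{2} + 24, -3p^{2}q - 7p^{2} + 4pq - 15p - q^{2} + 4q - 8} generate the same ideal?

Two ideals are equal iff their reduced Gröbner bases coincide (the reduced basis is unique for a fixed ordering).
Buchberger on the first generating set:
f_1 = -5p - 5, LT = p.
f_2 = 3p^{2}q + 7p^{2} - 4pq + q^{2} - 4q - 7, LT = p^{2}q.

S(f_1,f_2): lcm = p^{2}q. S = -\tfrac{7}{3}p^{2} + \tfrac{7}{3}pq - \tfrac{1}{3}q^{2} + \tfrac{4}{3}q + \tfrac{7}{3}.
  leading term p^{2}: subtract (\tfrac{7}{15}p)·f_1 from -\tfrac{7}{3}p^{2} + \tfrac{7}{3}pq - \tfrac{1}{3}q^{2} + \tfrac{4}{3}q + \tfrac{7}{3} → \tfrac{7}{3}pq + \tfrac{7}{3}p - \tfrac{1}{3}q^{2} + \tfrac{4}{3}q + \tfrac{7}{3}
  leading term pq: subtract (-\tfrac{7}{15}q)·f_1 from \tfrac{7}{3}pq + \tfrac{7}{3}p - \tfrac{1}{3}q^{2} + \tfrac{4}{3}q + \tfrac{7}{3} → \tfrac{7}{3}p - \tfrac{1}{3}q^{2} - q + \tfrac{7}{3}
  leading term p: subtract (-\tfrac{7}{15})·f_1 from \tfrac{7}{3}p - \tfrac{1}{3}q^{2} - q + \tfrac{7}{3} → -\tfrac{1}{3}q^{2} - q
  leading term q^{2}: no divisor's leading term divides it; move -\tfrac{1}{3}q^{2} to the remainder.
  leading term q: no divisor's leading term divides it; move -q to the remainder.
  remainder -\tfrac{1}{3}q^{2} - q ≠ 0; add g_3 = -\tfrac{1}{3}q^{2} - q to the basis.

The other S-polynomials (S(f_1,g_3), S(f_2,g_3)) all reduce to 0 modulo the current basis, so we have a Gröbner basis.
Inter-reduce: drop elements whose leading term is divisible by another's, tail-reduce, and make monic.
Reduced Gröbner basis: {p + 1, q^{2} + 3q}.

Buchberger on the second generating set:
h_1 = -9p^{2}q - 21p^{2} + 12pq - 3q^{2} + 24, LT = p^{2}q.
h_2 = -3p^{2}q - 7p^{2} + 4pq - 15p - q^{2} + 4q - 8, LT = p^{2}q.

S(h_1,h_2): lcm = p^{2}q. S = -5p + \tfrac{4}{3}q - \tfrac{16}{3}.
  leading term p: no divisor's leading term divides it; move -5p to the remainder.
  leading term q: no divisor's leading term divides it; move \tfrac{4}{3}q to the remainder.
  leading term 1: no divisor's leading term divides it; move -\tfrac{16}{3} to the remainder.
  remainder -5p + \tfrac{4}{3}q - \tfrac{16}{3} ≠ 0; add k_3 = -5p + \tfrac{4}{3}q - \tfrac{16}{3} to the basis.

S(h_1,k_3): lcm = p^{2}q. S = \tfrac{7}{3}p^{2} + \tfrac{4}{15}pq^{2} - \tfrac{12}{5}pq + \tfrac{1}{3}q^{2} - \tfrac{8}{3}.
  leading term p^{2}: subtract (-\tfrac{7}{15}p)·k_3 from \tfrac{7}{3}p^{2} + \tfrac{4}{15}pq^{2} - \tfrac{12}{5}pq + \tfrac{1}{3}q^{2} - \tfrac{8}{3} → \tfrac{4}{15}pq^{2} - \tfrac{16}{9}pq - \tfrac{112}{45}p + \tfrac{1}{3}q^{2} - \tfrac{8}{3}
  leading term pq^{2}: subtract (-\tfrac{4}{75}q^{2})·k_3 from \tfrac{4}{15}pq^{2} - \tfrac{16}{9}pq - \tfrac{112}{45}p + \tfrac{1}{3}q^{2} - \tfrac{8}{3} → -\tfrac{16}{9}pq - \tfrac{112}{45}p + \tfrac{16}{225}q^{3} + \tfrac{11}{225}q^{2} - \tfrac{8}{3}
  leading term pq: subtract (\tfrac{16}{45}q)·k_3 from -\tfrac{16}{9}pq - \tfrac{112}{45}p + \tfrac{16}{225}q^{3} + \tfrac{11}{225}q^{2} - \tfrac{8}{3} → -\tfrac{112}{45}p + \tfrac{16}{225}q^{3} - \tfrac{287}{675}q^{2} + \tfrac{256}{135}q - \tfrac{8}{3}
  leading term p: subtract (\tfrac{112}{225})·k_3 from -\tfrac{112}{45}p + \tfrac{16}{225}q^{3} - \tfrac{287}{675}q^{2} + \tfrac{256}{135}q - \tfrac{8}{3} → \tfrac{16}{225}q^{3} - \tfrac{287}{675}q^{2} + \tfrac{832}{675}q - \tfrac{8}{675}
  leading term q^{3}: no divisor's leading term divides it; move \tfrac{16}{225}q^{3} to the remainder.
  leading term q^{2}: no divisor's leading term divides it; move -\tfrac{287}{675}q^{2} to the remainder.
  leading term q: no divisor's leading term divides it; move \tfrac{832}{675}q to the remainder.
  leading term 1: no divisor's leading term divides it; move -\tfrac{8}{675} to the remainder.
  remainder \tfrac{16}{225}q^{3} - \tfrac{287}{675}q^{2} + \tfrac{832}{675}q - \tfrac{8}{675} ≠ 0; add k_4 = \tfrac{16}{225}q^{3} - \tfrac{287}{675}q^{2} + \tfrac{832}{675}q - \tfrac{8}{675} to the basis.

The other S-polynomials (S(h_2,k_3), S(h_1,k_4), S(h_2,k_4), S(k_3,k_4)) all reduce to 0 modulo the current basis, so we have a Gröbner basis.
Inter-reduce: drop elements whose leading term is divisible by another's, tail-reduce, and make monic.
Reduced Gröbner basis: {p - \tfrac{4}{15}q + \tfrac{16}{15}, q^{3} - \tfrac{287}{48}q^{2} + \tfrac{52}{3}q - \tfrac{1}{6}}.

Since the reduced bases disagree, the two ideals are not the same.

No, the ideals differ.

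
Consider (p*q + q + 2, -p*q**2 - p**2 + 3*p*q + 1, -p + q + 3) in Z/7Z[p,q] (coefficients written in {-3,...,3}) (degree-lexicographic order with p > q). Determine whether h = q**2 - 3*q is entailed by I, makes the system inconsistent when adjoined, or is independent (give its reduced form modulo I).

First compute the reduced Gröbner basis of I by Buchberger's algorithm.
f_1 = p*q + q + 2, LT = p*q.
f_2 = -p*q**2 - p**2 + 3*p*q + 1, LT = p*q**2.
f_3 = -p + q + 3, LT = p.

S(f_1,f_2): lcm = p*q**2. S = -p**2 + 3*p*q + q**2 + 2*q + 1.
  leading term p**2: subtract (p)·f_3 from -p**2 + 3*p*q + q**2 + 2*q + 1 → 2*p*q + q**2 - 3*p + 2*q + 1
  leading term p*q: subtract (2)·f_1 from 2*p*q + q**2 - 3*p + 2*q + 1 → q**2 - 3*p - 3
  leading term q**2: no divisor's leading term divides it; move q**2 to the remainder.
  leading term p: subtract (3)·f_3 from -3*p - 3 → -3*q + 2
  leading term q: no divisor's leading term divides it; move -3*q to the remainder.
  leading term 1: no divisor's leading term divides it; move 2 to the remainder.
  remainder q**2 - 3*q + 2 ≠ 0; add k_4 = q**2 - 3*q + 2 to the basis.

S(f_1,f_3): lcm = p*q. S = q**2 - 3*q + 2.
  leading term q**2: subtract (1)·k_4 from q**2 - 3*q + 2 → 0
  remainder 0.

S(f_2,f_3): lcm = p*q**2. S = q**3 + p**2 - 3*p*q + 3*q**2 - 1.
  leading term q**3: subtract (q)·k_4 from q**3 + p**2 - 3*p*q + 3*q**2 - 1 → p**2 - 3*p*q - q**2 - 2*q - 1
  leading term p**2: subtract (-p)·f_3 from p**2 - 3*p*q - q**2 - 2*q - 1 → -2*p*q - q**2 + 3*p - 2*q - 1
  leading term p*q: subtract (-2)·f_1 from -2*p*q - q**2 + 3*p - 2*q - 1 → -q**2 + 3*p + 3
  leading term q**2: subtract (-1)·k_4 from -q**2 + 3*p + 3 → 3*p - 3*q - 2
  leading term p: subtract (-3)·f_3 from 3*p - 3*q - 2 → 0
  remainder 0.

S(f_1,k_4): lcm = p*q**2. S = 3*p*q + q**2 - 2*p + 2*q.
  leading term p*q: subtract (3)·f_1 from 3*p*q + q**2 - 2*p + 2*q → q**2 - 2*p - q + 1
  leading term q**2: subtract (1)·k_4 from q**2 - 2*p - q + 1 → -2*p + 2*q - 1
  leading term p: subtract (2)·f_3 from -2*p + 2*q - 1 → 0
  remainder 0.

S(f_2,k_4): lcm = p*q**2. S = p**2 - 2*p - 1.
  leading term p**2: subtract (-p)·f_3 from p**2 - 2*p - 1 → p*q + p - 1
  leading term p*q: subtract (1)·f_1 from p*q + p - 1 → p - q - 3
  leading term p: subtract (-1)·f_3 from p - q - 3 → 0
  remainder 0.

S(f_3,k_4): leading monomials are coprime, so the S-polynomial reduces to 0 (Buchberger's first criterion).
Every S-polynomial of the final basis reduces to 0, so we have a Gröbner basis.
Inter-reduce: drop elements whose leading term is divisible by another's, tail-reduce, and make monic.
Reduced Gröbner basis: {q**2 - 3*q + 2, p - q - 3}.
Label its elements g_1 = q**2 - 3*q + 2, g_2 = p - q - 3.

Reduce h = q**2 - 3*q modulo G:
  leading term q**2: subtract (1)·g_1 from q**2 - 3*q → -2
  leading term 1: no divisor's leading term divides it; move -2 to the remainder.
  normal form = -2.
The normal form is nonzero, so h ∉ I. Since h minus its normal form lies in I, I + (h) = I + (r) where r = -2; decide whether this ideal is the whole ring.
Here r = -2 is a nonzero constant, hence a unit: 1 ∈ I + (h), the Gröbner basis of I + (h) is {1}, and the enlarged system has no common solution — adjoining h is inconsistent.

Adjoining q**2 - 3*q makes the ideal the whole ring: the system is inconsistent.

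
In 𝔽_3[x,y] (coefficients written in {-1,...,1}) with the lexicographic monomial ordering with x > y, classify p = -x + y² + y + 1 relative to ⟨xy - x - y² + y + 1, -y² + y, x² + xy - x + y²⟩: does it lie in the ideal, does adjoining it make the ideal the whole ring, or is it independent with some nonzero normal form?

-x + y² + y + 1 lies in I (it reduces to 0).

First compute the reduced Gröbner basis of I by Buchberger's algorithm.
f_1 = xy - x - y² + y + 1, LT = xy.
f_2 = -y² + y, LT = y².
f_3 = x² + xy - x + y², LT = x².

S(f_1,f_2): lcm = xy². S = -y³ + y² + y.
  reduce S modulo (f_1, f_2, f_3):
  remainder y ≠ 0; add h_4 = y to the basis.

S(f_1,f_3): lcm = x²y. S = -x² + xy² - xy + x - y³.
  reduce S modulo (f_1, f_2, f_3, h_4):
  remainder x - 1 ≠ 0; add h_5 = x - 1 to the basis.

The other S-polynomials (S(f_2,f_3), S(f_1,h_4), S(f_2,h_4), S(f_3,h_4), S(f_1,h_5), S(f_2,h_5), S(f_3,h_5), S(h_4,h_5)) all reduce to 0 modulo the current basis, so we have a Gröbner basis.
Inter-reduce: drop elements whose leading term is divisible by another's, tail-reduce, and make monic.
Reduced Gröbner basis: {x - 1, y}.
Label its elements g_1 = x - 1, g_2 = y.

Reduce p = -x + y² + y + 1 modulo G:
  leading term x: subtract (-1)·g_1 from -x + y² + y + 1 → y² + y
  leading term y²: subtract (y)·g_2 from y² + y → y
  leading term y: subtract (1)·g_2 from y → 0
  normal form = 0.
Since the normal form is 0, p ∈ I.

Ideal membership is decidable via reduction modulo a Gröbner basis.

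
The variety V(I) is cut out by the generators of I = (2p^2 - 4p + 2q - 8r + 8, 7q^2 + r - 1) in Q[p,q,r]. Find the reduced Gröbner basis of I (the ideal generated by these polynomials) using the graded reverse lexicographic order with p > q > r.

f_1 = 2p^2 - 4p + 2q - 8r + 8, LT = p^2.
f_2 = 7q^2 + r - 1, LT = q^2.

The S-polynomials (S(f_1,f_2)) all reduce to 0 modulo the current basis, so we have a Gröbner basis.

G = {p^2 - 2p + q - 4r + 4, q^2 + 1/7r - 1/7}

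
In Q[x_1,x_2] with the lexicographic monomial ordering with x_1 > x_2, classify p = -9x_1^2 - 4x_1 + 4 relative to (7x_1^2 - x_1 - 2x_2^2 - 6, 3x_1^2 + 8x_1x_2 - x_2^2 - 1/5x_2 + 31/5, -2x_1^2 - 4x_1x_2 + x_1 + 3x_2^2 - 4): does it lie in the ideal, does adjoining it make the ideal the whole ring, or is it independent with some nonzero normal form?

First compute the reduced Gröbner basis of I by Buchberger's algorithm.
f_1 = 7x_1^2 - x_1 - 2x_2^2 - 6, LT = x_1^2.
f_2 = 3x_1^2 + 8x_1x_2 - x_2^2 - 1/5x_2 + 31/5, LT = x_1^2.
f_3 = -2x_1^2 - 4x_1x_2 + x_1 + 3x_2^2 - 4, LT = x_1^2.

S(f_1,f_2): lcm = x_1^2. S = -8/3x_1x_2 - 1/7x_1 + 1/21x_2^2 + 1/15x_2 - 307/105.
  leading term x_1x_2: no divisor's leading term divides it; move -8/3x_1x_2 to the remainder.
  leading term x_1: no divisor's leading term divides it; move -1/7x_1 to the remainder.
  leading term x_2^2: no divisor's leading term divides it; move 1/21x_2^2 to the remainder.
  leading term x_2: no divisor's leading term divides it; move 1/15x_2 to the remainder.
  leading term 1: no divisor's leading term divides it; move -307/105 to the remainder.
  remainder -8/3x_1x_2 - 1/7x_1 + 1/21x_2^2 + 1/15x_2 - 307/105 ≠ 0; add h_4 = -8/3x_1x_2 - 1/7x_1 + 1/21x_2^2 + 1/15x_2 - 307/105 to the basis.

S(f_1,f_3): lcm = x_1^2. S = -2x_1x_2 + 5/14x_1 + 17/14x_2^2 - 20/7.
  leading term x_1x_2: subtract (3/4)·h_4 from -2x_1x_2 + 5/14x_1 + 17/14x_2^2 - 20/7 → 13/28x_1 + 33/28x_2^2 - 1/20x_2 - 93/140
  leading term x_1: no divisor's leading term divides it; move 13/28x_1 to the remainder.
  leading term x_2^2: no divisor's leading term divides it; move 33/28x_2^2 to the remainder.
  leading term x_2: no divisor's leading term divides it; move -1/20x_2 to the remainder.
  leading term 1: no divisor's leading term divides it; move -93/140 to the remainder.
  remainder 13/28x_1 + 33/28x_2^2 - 1/20x_2 - 93/140 ≠ 0; add h_5 = 13/28x_1 + 33/28x_2^2 - 1/20x_2 - 93/140 to the basis.

S(f_1,h_4): lcm = x_1^2x_2. S = -3/56x_1^2 + 1/56x_1x_2^2 - 33/280x_1x_2 - 307/280x_1 - 2/7x_2^3 - 6/7x_2.
  leading term x_1^2: subtract (-3/392)·f_1 from -3/56x_1^2 + 1/56x_1x_2^2 - 33/280x_1x_2 - 307/280x_1 - 2/7x_2^3 - 6/7x_2 → 1/56x_1x_2^2 - 33/280x_1x_2 - 541/490x_1 - 2/7x_2^3 - 3/196x_2^2 - 6/7x_2 - 9/196
  leading term x_1x_2^2: subtract (-3/448x_2)·h_4 from 1/56x_1x_2^2 - 33/280x_1x_2 - 541/490x_1 - 2/7x_2^3 - 3/196x_2^2 - 6/7x_2 - 9/196 → -1863/15680x_1x_2 - 541/490x_1 - 895/3136x_2^3 - 233/15680x_2^2 - 13747/15680x_2 - 9/196
  leading term x_1x_2: subtract (5589/125440)·h_4 from -1863/15680x_1x_2 - 541/490x_1 - 895/3136x_2^3 - 233/15680x_2^2 - 13747/15680x_2 - 9/196 → -963883/878080x_1 - 895/3136x_2^3 - 14911/878080x_2^2 - 551743/627200x_2 + 370341/4390400
  leading term x_1: subtract (-963883/407680)·h_5 from -963883/878080x_1 - 895/3136x_2^3 - 14911/878080x_2^2 - 551743/627200x_2 + 370341/4390400 → -895/3136x_2^3 + 564541/203840x_2^2 - 4068271/4076800x_2 - 6059049/4076800
  leading term x_2^3: no divisor's leading term divides it; move -895/3136x_2^3 to the remainder.
  leading term x_2^2: no divisor's leading term divides it; move 564541/203840x_2^2 to the remainder.
  leading term x_2: no divisor's leading term divides it; move -4068271/4076800x_2 to the remainder.
  leading term 1: no divisor's leading term divides it; move -6059049/4076800 to the remainder.
  remainder -895/3136x_2^3 + 564541/203840x_2^2 - 4068271/4076800x_2 - 6059049/4076800 ≠ 0; add h_6 = -895/3136x_2^3 + 564541/203840x_2^2 - 4068271/4076800x_2 - 6059049/4076800 to the basis.

S(f_3,h_4): lcm = x_1^2x_2. S = -3/56x_1^2 + 113/56x_1x_2^2 - 19/40x_1x_2 - 307/280x_1 - 3/2x_2^3 + 2x_2.
  leading term x_1^2: subtract (-3/392)·f_1 from -3/56x_1^2 + 113/56x_1x_2^2 - 19/40x_1x_2 - 307/280x_1 - 3/2x_2^3 + 2x_2 → 113/56x_1x_2^2 - 19/40x_1x_2 - 541/490x_1 - 3/2x_2^3 - 3/196x_2^2 + 2x_2 - 9/196
  leading term x_1x_2^2: subtract (-339/448x_2)·h_4 from 113/56x_1x_2^2 - 19/40x_1x_2 - 541/490x_1 - 3/2x_2^3 - 3/196x_2^2 + 2x_2 - 9/196 → -9143/15680x_1x_2 - 541/490x_1 - 4591/3136x_2^3 + 551/15680x_2^2 - 3331/15680x_2 - 9/196
  leading term x_1x_2: subtract (27429/125440)·h_4 from -9143/15680x_1x_2 - 541/490x_1 - 4591/3136x_2^3 + 551/15680x_2^2 - 3331/15680x_2 - 9/196 → -942043/878080x_1 - 4591/3136x_2^3 + 21713/878080x_2^2 - 142383/627200x_2 + 2605301/4390400
  leading term x_1: subtract (-942043/407680)·h_5 from -942043/878080x_1 - 4591/3136x_2^3 + 21713/878080x_2^2 - 142383/627200x_2 + 2605301/4390400 → -4591/3136x_2^3 + 560173/203840x_2^2 - 1396511/4076800x_2 - 3838649/4076800
  leading term x_2^3: subtract (4591/895)·h_6 from -4591/3136x_2^3 + 560173/203840x_2^2 - 1396511/4076800x_2 - 3838649/4076800 → -1333197/116350x_2^2 + 1389314/290875x_2 + 3887357/581750
  leading term x_2^2: no divisor's leading term divides it; move -1333197/116350x_2^2 to the remainder.
  leading term x_2: no divisor's leading term divides it; move 1389314/290875x_2 to the remainder.
  leading term 1: no divisor's leading term divides it; move 3887357/581750 to the remainder.
  remainder -1333197/116350x_2^2 + 1389314/290875x_2 + 3887357/581750 ≠ 0; add h_7 = -1333197/116350x_2^2 + 1389314/290875x_2 + 3887357/581750 to the basis.

S(f_1,h_5): lcm = x_1^2. S = -33/13x_1x_2^2 + 7/65x_1x_2 + 586/455x_1 - 2/7x_2^2 - 6/7.
  leading term x_1x_2^2: subtract (99/104x_2)·h_4 from -33/13x_1x_2^2 + 7/65x_1x_2 + 586/455x_1 - 2/7x_2^2 - 6/7 → 887/3640x_1x_2 + 586/455x_1 - 33/728x_2^3 - 1271/3640x_2^2 + 10131/3640x_2 - 6/7
  leading term x_1x_2: subtract (-2661/29120)·h_4 from 887/3640x_1x_2 + 586/455x_1 - 33/728x_2^3 - 1271/3640x_2^2 + 10131/3640x_2 - 6/7 → 259867/203840x_1 - 33/728x_2^3 - 70289/203840x_2^2 + 406127/145600x_2 - 1145909/1019200
  leading term x_1: subtract (259867/94640)·h_5 from 259867/203840x_1 - 33/728x_2^3 - 70289/203840x_2^2 + 406127/145600x_2 - 1145909/1019200 → -33/728x_2^3 - 169453/47320x_2^2 + 2769759/946400x_2 + 662201/946400
  leading term x_2^3: subtract (1848/11635)·h_6 from -33/728x_2^3 - 169453/47320x_2^2 + 2769759/946400x_2 + 662201/946400 → -3040898/756275x_2^2 + 23332029/7562750x_2 + 7076951/7562750
  leading term x_2^2: subtract (6081796/17331561)·h_7 from -3040898/756275x_2^2 + 23332029/7562750x_2 + 7076951/7562750 → 18785683/13331970x_2 - 18785683/13331970
  leading term x_2: no divisor's leading term divides it; move 18785683/13331970x_2 to the remainder.
  leading term 1: no divisor's leading term divides it; move -18785683/13331970 to the remainder.
  remainder 18785683/13331970x_2 - 18785683/13331970 ≠ 0; add h_8 = 18785683/13331970x_2 - 18785683/13331970 to the basis.

The other S-polynomials (S(f_2,f_3), S(f_2,h_4), S(f_2,h_5), S(f_3,h_5), S(h_4,h_5), S(f_1,h_6), S(f_2,h_6), S(f_3,h_6), S(h_4,h_6), S(h_5,h_6), S(f_1,h_7), S(f_2,h_7), S(f_3,h_7), S(h_4,h_7), S(h_5,h_7), S(h_6,h_7), S(f_1,h_8), S(f_2,h_8), S(f_3,h_8), S(h_4,h_8), S(h_5,h_8), S(h_6,h_8), S(h_7,h_8)) all reduce to 0 modulo the current basis, so we have a Gröbner basis.
Inter-reduce: drop elements whose leading term is divisible by another's, tail-reduce, and make monic.
Reduced Gröbner basis: {x_1 + 1, x_2 - 1}.
Label its elements g_1 = x_1 + 1, g_2 = x_2 - 1.

Reduce p = -9x_1^2 - 4x_1 + 4 modulo G:
  leading term x_1^2: subtract (-9x_1)·g_1 from -9x_1^2 - 4x_1 + 4 → 5x_1 + 4
  leading term x_1: subtract (5)·g_1 from 5x_1 + 4 → -1
  leading term 1: no divisor's leading term divides it; move -1 to the remainder.
  normal form = -1.
The normal form is nonzero, so p ∉ I. Since p minus its normal form lies in I, I + (p) = I + (r) where r = -1; decide whether this ideal is the whole ring.
Here r = -1 is a nonzero constant, hence a unit: 1 ∈ I + (p), the Gröbner basis of I + (p) is {1}, and the enlarged system has no common solution — adjoining p is inconsistent.

Adjoining -9x_1^2 - 4x_1 + 4 makes the ideal the whole ring: the system is inconsistent.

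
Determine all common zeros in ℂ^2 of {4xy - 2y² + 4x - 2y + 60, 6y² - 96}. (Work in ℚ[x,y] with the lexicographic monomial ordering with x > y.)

Compute a lex Gröbner basis by Buchberger's algorithm.
f_1 = 4xy + 4x - 2y² - 2y + 60, LT = xy.
f_2 = 6y² - 96, LT = y².

S(f_1,f_2): lcm = xy². S = xy + 16x - ½y³ - ½y² + 15y.
  leading term xy: subtract (¼)·f_1 from xy + 16x - ½y³ - ½y² + 15y → 15x - ½y³ + 31/2y - 15
  leading term x: no divisor's leading term divides it; move 15x to the remainder.
  leading term y³: subtract (-1/12y)·f_2 from -½y³ + 31/2y - 15 → 15/2y - 15
  leading term y: no divisor's leading term divides it; move 15/2y to the remainder.
  leading term 1: no divisor's leading term divides it; move -15 to the remainder.
  remainder 15x + 15/2y - 15 ≠ 0; add h_3 = 15x + 15/2y - 15 to the basis.

S(f_1,h_3): lcm = xy. S = x - y² + ½y + 15.
  leading term x: subtract (1/15)·h_3 from x - y² + ½y + 15 → -y² + 16
  leading term y²: subtract (-⅙)·f_2 from -y² + 16 → 0
  remainder 0.

S(f_2,h_3): leading monomials are coprime, so the S-polynomial reduces to 0 (Buchberger's first criterion).
Every S-polynomial of the final basis reduces to 0, so we have a Gröbner basis.
Inter-reduce: drop elements whose leading term is divisible by another's, tail-reduce, and make monic.
Reduced Gröbner basis: {x + ½y - 1, y² - 16}.

From the last basis element, y² - 16 = 0, so y takes values in {-4, 4}. Each choice, substituted upward through the basis, yields the corresponding point(s) of the solution set.
  y = -4: the earlier basis element becomes x - 3 = 0, giving x = 3 — point (3, -4).
  y = 4: the earlier basis element becomes x + 1 = 0, giving x = -1 — point (-1, 4).
Substituting each solution back into the original system confirms all equations vanish.

{(3, -4), (-1, 4)}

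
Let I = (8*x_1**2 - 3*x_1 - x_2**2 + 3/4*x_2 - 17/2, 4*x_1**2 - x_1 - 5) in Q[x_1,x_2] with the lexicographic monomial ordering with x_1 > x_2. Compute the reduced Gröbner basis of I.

G = {x_1 + x_2**2 - 3/4*x_2 - 3/2, x_2**4 - 3/2*x_2**3 - 35/16*x_2**2 + 33/16*x_2 + 5/8}

f_1 = 8*x_1**2 - 3*x_1 - x_2**2 + 3/4*x_2 - 17/2, LT = x_1**2.
f_2 = 4*x_1**2 - x_1 - 5, LT = x_1**2.

S(f_1,f_2): lcm = x_1**2. S = -1/8*x_1 - 1/8*x_2**2 + 3/32*x_2 + 3/16.
  leading term x_1: no divisor's leading term divides it; move -1/8*x_1 to the remainder.
  leading term x_2**2: no divisor's leading term divides it; move -1/8*x_2**2 to the remainder.
  leading term x_2: no divisor's leading term divides it; move 3/32*x_2 to the remainder.
  leading term 1: no divisor's leading term divides it; move 3/16 to the remainder.
  remainder -1/8*x_1 - 1/8*x_2**2 + 3/32*x_2 + 3/16 ≠ 0; add g_3 = -1/8*x_1 - 1/8*x_2**2 + 3/32*x_2 + 3/16 to the basis.

S(f_1,g_3): lcm = x_1**2. S = -x_1*x_2**2 + 3/4*x_1*x_2 + 9/8*x_1 - 1/8*x_2**2 + 3/32*x_2 - 17/16.
  leading term x_1*x_2**2: subtract (8*x_2**2)·g_3 from -x_1*x_2**2 + 3/4*x_1*x_2 + 9/8*x_1 - 1/8*x_2**2 + 3/32*x_2 - 17/16 → 3/4*x_1*x_2 + 9/8*x_1 + x_2**4 - 3/4*x_2**3 - 13/8*x_2**2 + 3/32*x_2 - 17/16
  leading term x_1*x_2: subtract (-6*x_2)·g_3 from 3/4*x_1*x_2 + 9/8*x_1 + x_2**4 - 3/4*x_2**3 - 13/8*x_2**2 + 3/32*x_2 - 17/16 → 9/8*x_1 + x_2**4 - 3/2*x_2**3 - 17/16*x_2**2 + 39/32*x_2 - 17/16
  leading term x_1: subtract (-9)·g_3 from 9/8*x_1 + x_2**4 - 3/2*x_2**3 - 17/16*x_2**2 + 39/32*x_2 - 17/16 → x_2**4 - 3/2*x_2**3 - 35/16*x_2**2 + 33/16*x_2 + 5/8
  leading term x_2**4: no divisor's leading term divides it; move x_2**4 to the remainder.
  leading term x_2**3: no divisor's leading term divides it; move -3/2*x_2**3 to the remainder.
  leading term x_2**2: no divisor's leading term divides it; move -35/16*x_2**2 to the remainder.
  leading term x_2: no divisor's leading term divides it; move 33/16*x_2 to the remainder.
  leading term 1: no divisor's leading term divides it; move 5/8 to the remainder.
  remainder x_2**4 - 3/2*x_2**3 - 35/16*x_2**2 + 33/16*x_2 + 5/8 ≠ 0; add g_4 = x_2**4 - 3/2*x_2**3 - 35/16*x_2**2 + 33/16*x_2 + 5/8 to the basis.

S(f_2,g_3): lcm = x_1**2. S = -x_1*x_2**2 + 3/4*x_1*x_2 + 5/4*x_1 - 5/4.
  leading term x_1*x_2**2: subtract (8*x_2**2)·g_3 from -x_1*x_2**2 + 3/4*x_1*x_2 + 5/4*x_1 - 5/4 → 3/4*x_1*x_2 + 5/4*x_1 + x_2**4 - 3/4*x_2**3 - 3/2*x_2**2 - 5/4
  leading term x_1*x_2: subtract (-6*x_2)·g_3 from 3/4*x_1*x_2 + 5/4*x_1 + x_2**4 - 3/4*x_2**3 - 3/2*x_2**2 - 5/4 → 5/4*x_1 + x_2**4 - 3/2*x_2**3 - 15/16*x_2**2 + 9/8*x_2 - 5/4
  leading term x_1: subtract (-10)·g_3 from 5/4*x_1 + x_2**4 - 3/2*x_2**3 - 15/16*x_2**2 + 9/8*x_2 - 5/4 → x_2**4 - 3/2*x_2**3 - 35/16*x_2**2 + 33/16*x_2 + 5/8
  leading term x_2**4: subtract (1)·g_4 from x_2**4 - 3/2*x_2**3 - 35/16*x_2**2 + 33/16*x_2 + 5/8 → 0
  remainder 0.

S(f_1,g_4): leading monomials are coprime, so the S-polynomial reduces to 0 (Buchberger's first criterion).
S(f_2,g_4): leading monomials are coprime, so the S-polynomial reduces to 0 (Buchberger's first criterion).
S(g_3,g_4): leading monomials are coprime, so the S-polynomial reduces to 0 (Buchberger's first criterion).
Every S-polynomial of the final basis reduces to 0, so we have a Gröbner basis.
Inter-reduce: drop elements whose leading term is divisible by another's, tail-reduce, and make monic.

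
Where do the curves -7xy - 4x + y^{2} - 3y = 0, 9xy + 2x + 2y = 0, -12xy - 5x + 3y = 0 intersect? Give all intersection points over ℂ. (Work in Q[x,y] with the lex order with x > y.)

{(0, 0)}

Compute a lex Gröbner basis by Buchberger's algorithm.
f_1 = -7xy - 4x + y^{2} - 3y, LT = xy.
f_2 = 9xy + 2x + 2y, LT = xy.
f_3 = -12xy - 5x + 3y, LT = xy.

S(f_1,f_2): lcm = xy. S = \tfrac{22}{63}x - \tfrac{1}{7}y^{2} + \tfrac{13}{63}y.
  reduce S modulo (f_1, f_2, f_3):
  remainder \tfrac{22}{63}x - \tfrac{1}{7}y^{2} + \tfrac{13}{63}y ≠ 0; add h_4 = \tfrac{22}{63}x - \tfrac{1}{7}y^{2} + \tfrac{13}{63}y to the basis.

S(f_1,f_3): lcm = xy. S = \tfrac{13}{84}x - \tfrac{1}{7}y^{2} + \tfrac{19}{28}y.
  reduce S modulo (f_1, f_2, f_3, h_4):
  remainder -\tfrac{7}{88}y^{2} + \tfrac{155}{264}y ≠ 0; add h_5 = -\tfrac{7}{88}y^{2} + \tfrac{155}{264}y to the basis.

S(f_1,h_4): lcm = xy. S = \tfrac{4}{7}x + \tfrac{9}{22}y^{3} - \tfrac{113}{154}y^{2} + \tfrac{3}{7}y.
  reduce S modulo (f_1, f_2, f_3, h_4, h_5):
  remainder \tfrac{2747}{147}y ≠ 0; add h_6 = \tfrac{2747}{147}y to the basis.

The other S-polynomials (S(f_2,f_3), S(f_2,h_4), S(f_3,h_4), S(f_1,h_5), S(f_2,h_5), S(f_3,h_5), S(h_4,h_5), S(f_1,h_6), S(f_2,h_6), S(f_3,h_6), S(h_4,h_6), S(h_5,h_6)) all reduce to 0 modulo the current basis, so we have a Gröbner basis.
Inter-reduce: drop elements whose leading term is divisible by another's, tail-reduce, and make monic.
Reduced Gröbner basis: {x, y}.

Elimination: the polynomial y lies in the elimination ideal for y, so y ∈ {0}. For each such y, the remaining basis elements (now univariate) give the rest of the solution.
  y = 0: the earlier basis element becomes x = 0, giving x = 0 — point (0, 0).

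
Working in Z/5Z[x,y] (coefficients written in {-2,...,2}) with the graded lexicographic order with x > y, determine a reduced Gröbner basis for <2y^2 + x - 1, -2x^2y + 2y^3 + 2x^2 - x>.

G = {x^3 - x^2 - 2xy - 2x + y - 2, x^2y - x^2 - 2xy - 2x + 2y, y^2 - 2x + 2}

The reduced Gröbner basis is the canonical form of the ideal for this ordering.

f_1 = 2y^2 + x - 1, LT = y^2.
f_2 = -2x^2y + 2y^3 + 2x^2 - x, LT = x^2y.

S(f_1,f_2): lcm = x^2y^2. S = y^4 - 2x^3 + x^2y + 2x^2 + 2xy.
  leading term y^4: subtract (-2y^2)·f_1 from y^4 - 2x^3 + x^2y + 2x^2 + 2xy → -2x^3 + x^2y + 2xy^2 + 2x^2 + 2xy - 2y^2
  leading term x^3: no divisor's leading term divides it; move -2x^3 to the remainder.
  leading term x^2y: subtract (2)·f_2 from x^2y + 2xy^2 + 2x^2 + 2xy - 2y^2 → 2xy^2 + y^3 - 2x^2 + 2xy - 2y^2 + 2x
  leading term xy^2: subtract (x)·f_1 from 2xy^2 + y^3 - 2x^2 + 2xy - 2y^2 + 2x → y^3 + 2x^2 + 2xy - 2y^2 - 2x
  leading term y^3: subtract (-2y)·f_1 from y^3 + 2x^2 + 2xy - 2y^2 - 2x → 2x^2 - xy - 2y^2 - 2x - 2y
  leading term x^2: no divisor's leading term divides it; move 2x^2 to the remainder.
  leading term xy: no divisor's leading term divides it; move -xy to the remainder.
  leading term y^2: subtract (-1)·f_1 from -2y^2 - 2x - 2y → -x - 2y - 1
  leading term x: no divisor's leading term divides it; move -x to the remainder.
  leading term y: no divisor's leading term divides it; move -2y to the remainder.
  leading term 1: no divisor's leading term divides it; move -1 to the remainder.
  remainder -2x^3 + 2x^2 - xy - x - 2y - 1 ≠ 0; add g_3 = -2x^3 + 2x^2 - xy - x - 2y - 1 to the basis.

The other S-polynomials (S(f_1,g_3), S(f_2,g_3)) all reduce to 0 modulo the current basis, so we have a Gröbner basis.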